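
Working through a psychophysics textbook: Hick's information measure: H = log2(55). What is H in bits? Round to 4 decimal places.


H = log2(n)
H = log2(55)
= 5.7814


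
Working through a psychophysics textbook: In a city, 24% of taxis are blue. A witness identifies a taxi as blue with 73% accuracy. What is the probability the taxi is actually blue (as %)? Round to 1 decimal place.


P(blue | says blue) = P(says blue | blue)*P(blue) / [P(says blue | blue)*P(blue) + P(says blue | not blue)*P(not blue)]
Numerator = 0.73 * 0.24 = 0.1752
False identification = 0.27 * 0.76 = 0.2052
P = 0.1752 / (0.1752 + 0.2052)
= 0.1752 / 0.3804
As percentage = 46.1


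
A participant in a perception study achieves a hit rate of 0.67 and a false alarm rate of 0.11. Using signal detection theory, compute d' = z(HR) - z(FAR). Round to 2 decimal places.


d' = z(HR) - z(FAR)
z(0.67) = 0.4399
z(0.11) = -1.2265
d' = 0.4399 - -1.2265
= 1.67


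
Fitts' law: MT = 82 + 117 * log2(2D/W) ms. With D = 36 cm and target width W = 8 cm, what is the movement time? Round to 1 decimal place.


MT = 82 + 117 * log2(2*36/8)
2D/W = 9.0
log2(9.0) = 3.1699
MT = 82 + 117 * 3.1699
= 452.9 ms


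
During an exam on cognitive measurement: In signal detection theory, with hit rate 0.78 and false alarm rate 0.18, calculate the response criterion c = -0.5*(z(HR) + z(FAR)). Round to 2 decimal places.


c = -0.5 * (z(HR) + z(FAR))
z(0.78) = 0.7722
z(0.18) = -0.9154
c = -0.5 * (0.7722 + -0.9154)
= -0.5 * -0.1432
= 0.07


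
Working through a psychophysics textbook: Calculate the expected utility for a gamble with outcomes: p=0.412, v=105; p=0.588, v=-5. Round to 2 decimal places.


EU = sum(p_i * v_i)
0.412 * 105 = 43.26
0.588 * -5 = -2.94
EU = 43.26 + -2.94
= 40.32


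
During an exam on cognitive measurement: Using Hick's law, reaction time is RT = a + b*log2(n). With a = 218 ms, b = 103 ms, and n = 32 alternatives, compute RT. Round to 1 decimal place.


RT = 218 + 103 * log2(32)
log2(32) = 5.0
RT = 218 + 103 * 5.0
= 218 + 515.0
= 733.0 ms


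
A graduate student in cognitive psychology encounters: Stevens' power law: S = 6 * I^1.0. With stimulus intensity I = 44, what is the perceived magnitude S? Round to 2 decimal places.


S = 6 * 44^1.0
44^1.0 = 44.0
S = 6 * 44.0
= 264.00


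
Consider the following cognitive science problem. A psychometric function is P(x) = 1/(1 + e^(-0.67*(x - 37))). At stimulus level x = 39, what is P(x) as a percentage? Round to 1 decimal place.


P(x) = 1/(1 + e^(-0.67*(39 - 37)))
Exponent = -0.67 * 2 = -1.34
e^(-1.34) = 0.261846
P = 1/(1 + 0.261846) = 0.79249
Percentage = 79.2


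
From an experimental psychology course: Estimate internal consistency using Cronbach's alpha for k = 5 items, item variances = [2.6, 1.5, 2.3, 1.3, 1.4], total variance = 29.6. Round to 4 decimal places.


alpha = (k/(k-1)) * (1 - sum(s_i^2)/s_total^2)
sum(item variances) = 9.1
k/(k-1) = 5/4 = 1.25
1 - 9.1/29.6 = 1 - 0.307432 = 0.692568
alpha = 1.25 * 0.692568
= 0.8657


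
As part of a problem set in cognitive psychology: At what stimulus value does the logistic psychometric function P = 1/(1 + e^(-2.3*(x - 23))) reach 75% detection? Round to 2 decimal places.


At P = 0.75: 0.75 = 1/(1 + e^(-k*(x-x0)))
Solving: e^(-k*(x-x0)) = 1/3
x = x0 + ln(3)/k
ln(3) = 1.0986
x = 23 + 1.0986/2.3
= 23 + 0.4777
= 23.48


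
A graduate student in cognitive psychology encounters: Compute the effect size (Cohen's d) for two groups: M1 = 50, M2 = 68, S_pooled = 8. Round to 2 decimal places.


Cohen's d = (M1 - M2) / S_pooled
= (50 - 68) / 8
= -18 / 8
= -2.25


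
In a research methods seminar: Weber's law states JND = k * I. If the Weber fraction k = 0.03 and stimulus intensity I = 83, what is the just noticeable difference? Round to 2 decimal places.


JND = k * I
JND = 0.03 * 83
= 2.49


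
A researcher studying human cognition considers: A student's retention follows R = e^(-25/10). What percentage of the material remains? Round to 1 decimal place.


R = e^(-t/S)
-t/S = -25/10 = -2.5
R = e^(-2.5) = 0.082085
Percentage = 0.082085 * 100
= 8.2


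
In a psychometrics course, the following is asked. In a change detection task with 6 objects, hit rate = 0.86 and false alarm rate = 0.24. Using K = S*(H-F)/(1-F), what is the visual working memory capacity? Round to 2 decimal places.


K = S * (H - F) / (1 - F)
H - F = 0.62
1 - F = 0.76
K = 6 * 0.62 / 0.76
= 4.89


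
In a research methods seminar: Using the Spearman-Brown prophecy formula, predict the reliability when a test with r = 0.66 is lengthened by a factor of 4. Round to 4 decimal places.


r_new = n*r / (1 + (n-1)*r)
Numerator = 4 * 0.66 = 2.64
Denominator = 1 + 3 * 0.66 = 2.98
r_new = 2.64 / 2.98
= 0.8859


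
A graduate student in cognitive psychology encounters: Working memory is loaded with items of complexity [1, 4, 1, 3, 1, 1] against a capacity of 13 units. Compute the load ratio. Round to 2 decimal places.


Total complexity = 1 + 4 + 1 + 3 + 1 + 1 = 11
Load = total / capacity = 11 / 13
= 0.85


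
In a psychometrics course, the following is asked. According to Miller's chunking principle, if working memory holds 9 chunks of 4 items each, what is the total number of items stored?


Total items = chunks * items_per_chunk
= 9 * 4
= 36


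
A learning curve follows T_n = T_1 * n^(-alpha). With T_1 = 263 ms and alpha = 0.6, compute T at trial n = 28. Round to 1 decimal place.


T_n = 263 * 28^(-0.6)
28^(-0.6) = 0.135427
T_n = 263 * 0.135427
= 35.6 ms


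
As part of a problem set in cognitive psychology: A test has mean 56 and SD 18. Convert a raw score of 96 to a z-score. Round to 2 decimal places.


z = (X - mu) / sigma
= (96 - 56) / 18
= 40 / 18
= 2.22


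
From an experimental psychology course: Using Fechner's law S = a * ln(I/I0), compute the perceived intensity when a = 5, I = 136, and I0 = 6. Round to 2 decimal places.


S = 5 * ln(136/6)
I/I0 = 22.666667
ln(22.666667) = 3.1209
S = 5 * 3.1209
= 15.60


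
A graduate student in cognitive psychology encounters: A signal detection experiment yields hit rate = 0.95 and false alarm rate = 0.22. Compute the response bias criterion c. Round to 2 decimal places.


c = -0.5 * (z(HR) + z(FAR))
z(0.95) = 1.6449
z(0.22) = -0.7722
c = -0.5 * (1.6449 + -0.7722)
= -0.5 * 0.8727
= -0.44


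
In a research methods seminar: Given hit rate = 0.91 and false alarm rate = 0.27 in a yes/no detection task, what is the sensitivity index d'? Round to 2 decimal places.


d' = z(HR) - z(FAR)
z(0.91) = 1.3408
z(0.27) = -0.6128
d' = 1.3408 - -0.6128
= 1.95


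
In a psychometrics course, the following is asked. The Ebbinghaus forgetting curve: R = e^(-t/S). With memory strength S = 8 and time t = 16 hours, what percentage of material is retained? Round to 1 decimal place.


R = e^(-t/S)
-t/S = -16/8 = -2.0
R = e^(-2.0) = 0.135335
Percentage = 0.135335 * 100
= 13.5


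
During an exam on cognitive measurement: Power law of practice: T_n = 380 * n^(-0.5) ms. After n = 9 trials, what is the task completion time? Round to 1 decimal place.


T_n = 380 * 9^(-0.5)
9^(-0.5) = 0.333333
T_n = 380 * 0.333333
= 126.7 ms


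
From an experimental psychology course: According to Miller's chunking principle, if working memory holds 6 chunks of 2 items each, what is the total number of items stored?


Total items = chunks * items_per_chunk
= 6 * 2
= 12


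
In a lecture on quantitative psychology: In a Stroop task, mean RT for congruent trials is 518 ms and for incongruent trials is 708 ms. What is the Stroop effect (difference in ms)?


Stroop effect = RT(incongruent) - RT(congruent)
= 708 - 518
= 190 ms


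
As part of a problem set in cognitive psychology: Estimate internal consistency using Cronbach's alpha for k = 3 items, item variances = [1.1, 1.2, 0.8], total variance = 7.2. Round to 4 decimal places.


alpha = (k/(k-1)) * (1 - sum(s_i^2)/s_total^2)
sum(item variances) = 3.1
k/(k-1) = 3/2 = 1.5
1 - 3.1/7.2 = 1 - 0.430556 = 0.569444
alpha = 1.5 * 0.569444
= 0.8542


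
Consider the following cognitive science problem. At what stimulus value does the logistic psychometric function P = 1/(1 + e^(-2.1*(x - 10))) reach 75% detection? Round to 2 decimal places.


At P = 0.75: 0.75 = 1/(1 + e^(-k*(x-x0)))
Solving: e^(-k*(x-x0)) = 1/3
x = x0 + ln(3)/k
ln(3) = 1.0986
x = 10 + 1.0986/2.1
= 10 + 0.5231
= 10.52


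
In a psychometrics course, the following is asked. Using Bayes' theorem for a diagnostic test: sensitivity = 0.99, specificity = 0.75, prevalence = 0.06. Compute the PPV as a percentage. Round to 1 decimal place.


PPV = (sens * prev) / (sens * prev + (1-spec) * (1-prev))
Numerator = 0.99 * 0.06 = 0.0594
P(positive and no disease) = (1 - spec) * (1 - prev) = (1 - 0.75) * (1 - 0.06) = 0.235
Denominator = 0.0594 + 0.235 = 0.2944
PPV = 0.0594 / 0.2944 = 0.201766
As percentage = 20.2


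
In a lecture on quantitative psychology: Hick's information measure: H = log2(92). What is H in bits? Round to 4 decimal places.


H = log2(n)
H = log2(92)
= 6.5236


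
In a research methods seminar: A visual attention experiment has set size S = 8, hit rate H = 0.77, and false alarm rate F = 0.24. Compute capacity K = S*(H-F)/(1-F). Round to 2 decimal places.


K = S * (H - F) / (1 - F)
H - F = 0.53
1 - F = 0.76
K = 8 * 0.53 / 0.76
= 5.58


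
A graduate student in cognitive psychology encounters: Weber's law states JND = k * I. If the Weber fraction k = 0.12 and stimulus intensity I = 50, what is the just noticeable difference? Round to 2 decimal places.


JND = k * I
JND = 0.12 * 50
= 6.00


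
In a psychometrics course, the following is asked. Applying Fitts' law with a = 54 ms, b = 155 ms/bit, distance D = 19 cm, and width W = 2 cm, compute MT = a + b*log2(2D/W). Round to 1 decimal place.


MT = 54 + 155 * log2(2*19/2)
2D/W = 19.0
log2(19.0) = 4.2479
MT = 54 + 155 * 4.2479
= 712.4 ms


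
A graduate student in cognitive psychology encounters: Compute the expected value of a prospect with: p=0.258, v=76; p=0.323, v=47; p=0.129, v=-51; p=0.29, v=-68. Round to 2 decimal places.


EU = sum(p_i * v_i)
0.258 * 76 = 19.608
0.323 * 47 = 15.181
0.129 * -51 = -6.579
0.29 * -68 = -19.72
EU = 19.608 + 15.181 + -6.579 + -19.72
= 8.49


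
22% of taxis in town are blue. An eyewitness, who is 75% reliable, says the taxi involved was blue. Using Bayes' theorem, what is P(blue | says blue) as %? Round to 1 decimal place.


P(blue | says blue) = P(says blue | blue)*P(blue) / [P(says blue | blue)*P(blue) + P(says blue | not blue)*P(not blue)]
Numerator = 0.75 * 0.22 = 0.165
False identification = 0.25 * 0.78 = 0.195
P = 0.165 / (0.165 + 0.195)
= 0.165 / 0.36
As percentage = 45.8


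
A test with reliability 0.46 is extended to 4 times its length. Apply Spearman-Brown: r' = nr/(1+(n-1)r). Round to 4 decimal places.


r_new = n*r / (1 + (n-1)*r)
Numerator = 4 * 0.46 = 1.84
Denominator = 1 + 3 * 0.46 = 2.38
r_new = 1.84 / 2.38
= 0.7731


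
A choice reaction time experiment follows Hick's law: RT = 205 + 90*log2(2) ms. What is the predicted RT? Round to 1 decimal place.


RT = 205 + 90 * log2(2)
log2(2) = 1.0
RT = 205 + 90 * 1.0
= 205 + 90.0
= 295.0 ms


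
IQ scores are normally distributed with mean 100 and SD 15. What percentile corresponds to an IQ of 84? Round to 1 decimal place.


z = (IQ - mean) / SD
z = (84 - 100) / 15 = -1.0667
Percentile = Phi(-1.0667) * 100
Phi(-1.0667) = 0.143054
= 14.3


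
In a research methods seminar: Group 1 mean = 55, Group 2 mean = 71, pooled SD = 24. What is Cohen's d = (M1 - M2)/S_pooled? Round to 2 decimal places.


Cohen's d = (M1 - M2) / S_pooled
= (55 - 71) / 24
= -16 / 24
= -0.67


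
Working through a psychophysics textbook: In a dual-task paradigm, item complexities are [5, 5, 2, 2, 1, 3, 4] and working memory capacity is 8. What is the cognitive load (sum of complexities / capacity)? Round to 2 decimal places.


Total complexity = 5 + 5 + 2 + 2 + 1 + 3 + 4 = 22
Load = total / capacity = 22 / 8
= 2.75


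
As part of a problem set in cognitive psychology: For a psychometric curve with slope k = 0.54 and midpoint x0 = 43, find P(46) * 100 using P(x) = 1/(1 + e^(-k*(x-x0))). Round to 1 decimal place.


P(x) = 1/(1 + e^(-0.54*(46 - 43)))
Exponent = -0.54 * 3 = -1.62
e^(-1.62) = 0.197899
P = 1/(1 + 0.197899) = 0.834795
Percentage = 83.5


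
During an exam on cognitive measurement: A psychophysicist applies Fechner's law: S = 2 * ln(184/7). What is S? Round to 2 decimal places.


S = 2 * ln(184/7)
I/I0 = 26.285714
ln(26.285714) = 3.269
S = 2 * 3.269
= 6.54


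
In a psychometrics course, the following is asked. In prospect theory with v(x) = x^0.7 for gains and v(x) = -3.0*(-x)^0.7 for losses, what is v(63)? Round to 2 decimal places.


Since x = 63 >= 0, use v(x) = x^0.7
63^0.7 = 18.1777
v(63) = 18.18


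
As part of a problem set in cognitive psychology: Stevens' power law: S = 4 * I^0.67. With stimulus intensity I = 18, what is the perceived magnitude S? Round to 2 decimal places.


S = 4 * 18^0.67
18^0.67 = 6.9348
S = 4 * 6.9348
= 27.74


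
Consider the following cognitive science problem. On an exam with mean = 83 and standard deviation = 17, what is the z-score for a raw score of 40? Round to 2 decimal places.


z = (X - mu) / sigma
= (40 - 83) / 17
= -43 / 17
= -2.53


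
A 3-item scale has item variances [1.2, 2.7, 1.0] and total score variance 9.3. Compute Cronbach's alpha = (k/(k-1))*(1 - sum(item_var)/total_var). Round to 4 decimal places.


alpha = (k/(k-1)) * (1 - sum(s_i^2)/s_total^2)
sum(item variances) = 4.9
k/(k-1) = 3/2 = 1.5
1 - 4.9/9.3 = 1 - 0.526882 = 0.473118
alpha = 1.5 * 0.473118
= 0.7097


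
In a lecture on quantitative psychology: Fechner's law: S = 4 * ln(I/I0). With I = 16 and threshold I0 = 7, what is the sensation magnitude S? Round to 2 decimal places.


S = 4 * ln(16/7)
I/I0 = 2.285714
ln(2.285714) = 0.8267
S = 4 * 0.8267
= 3.31


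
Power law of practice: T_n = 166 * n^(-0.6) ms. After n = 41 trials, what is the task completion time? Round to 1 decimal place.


T_n = 166 * 41^(-0.6)
41^(-0.6) = 0.107728
T_n = 166 * 0.107728
= 17.9 ms


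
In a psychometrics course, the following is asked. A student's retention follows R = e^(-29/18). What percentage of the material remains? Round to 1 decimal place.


R = e^(-t/S)
-t/S = -29/18 = -1.611111
R = e^(-1.611111) = 0.199666
Percentage = 0.199666 * 100
= 20.0


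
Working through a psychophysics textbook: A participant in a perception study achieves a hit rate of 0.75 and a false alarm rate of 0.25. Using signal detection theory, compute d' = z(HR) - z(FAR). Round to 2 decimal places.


d' = z(HR) - z(FAR)
z(0.75) = 0.6745
z(0.25) = -0.6745
d' = 0.6745 - -0.6745
= 1.35


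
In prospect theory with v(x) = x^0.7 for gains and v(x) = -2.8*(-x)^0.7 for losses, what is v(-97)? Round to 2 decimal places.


Since x = -97 < 0, use v(x) = -lambda*(-x)^alpha
(-x) = 97
97^0.7 = 24.589
v(-97) = -2.8 * 24.589
= -68.85


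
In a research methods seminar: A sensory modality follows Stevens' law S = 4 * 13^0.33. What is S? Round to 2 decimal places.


S = 4 * 13^0.33
13^0.33 = 2.3313
S = 4 * 2.3313
= 9.33


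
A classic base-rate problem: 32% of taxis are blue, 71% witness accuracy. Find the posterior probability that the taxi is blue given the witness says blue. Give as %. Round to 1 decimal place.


P(blue | says blue) = P(says blue | blue)*P(blue) / [P(says blue | blue)*P(blue) + P(says blue | not blue)*P(not blue)]
Numerator = 0.71 * 0.32 = 0.2272
False identification = 0.29 * 0.68 = 0.1972
P = 0.2272 / (0.2272 + 0.1972)
= 0.2272 / 0.4244
As percentage = 53.5


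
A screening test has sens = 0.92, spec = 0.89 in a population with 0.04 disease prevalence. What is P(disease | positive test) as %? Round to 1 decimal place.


PPV = (sens * prev) / (sens * prev + (1-spec) * (1-prev))
Numerator = 0.92 * 0.04 = 0.0368
P(positive and no disease) = (1 - spec) * (1 - prev) = (1 - 0.89) * (1 - 0.04) = 0.1056
Denominator = 0.0368 + 0.1056 = 0.1424
PPV = 0.0368 / 0.1424 = 0.258427
As percentage = 25.8


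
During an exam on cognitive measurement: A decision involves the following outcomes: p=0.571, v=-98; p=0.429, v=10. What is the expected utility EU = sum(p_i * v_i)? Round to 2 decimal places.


EU = sum(p_i * v_i)
0.571 * -98 = -55.958
0.429 * 10 = 4.29
EU = -55.958 + 4.29
= -51.67


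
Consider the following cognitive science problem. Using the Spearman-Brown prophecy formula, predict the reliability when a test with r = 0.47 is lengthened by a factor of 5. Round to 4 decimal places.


r_new = n*r / (1 + (n-1)*r)
Numerator = 5 * 0.47 = 2.35
Denominator = 1 + 4 * 0.47 = 2.88
r_new = 2.35 / 2.88
= 0.8160


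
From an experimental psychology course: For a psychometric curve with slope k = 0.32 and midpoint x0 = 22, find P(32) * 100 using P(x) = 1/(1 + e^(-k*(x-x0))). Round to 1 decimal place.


P(x) = 1/(1 + e^(-0.32*(32 - 22)))
Exponent = -0.32 * 10 = -3.2
e^(-3.2) = 0.040762
P = 1/(1 + 0.040762) = 0.960834
Percentage = 96.1


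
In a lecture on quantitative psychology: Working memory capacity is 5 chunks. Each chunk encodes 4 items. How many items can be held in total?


Total items = chunks * items_per_chunk
= 5 * 4
= 20


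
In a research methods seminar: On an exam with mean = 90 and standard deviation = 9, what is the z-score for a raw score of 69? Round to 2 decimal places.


z = (X - mu) / sigma
= (69 - 90) / 9
= -21 / 9
= -2.33


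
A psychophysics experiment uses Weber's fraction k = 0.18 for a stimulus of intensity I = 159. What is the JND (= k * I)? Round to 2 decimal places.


JND = k * I
JND = 0.18 * 159
= 28.62


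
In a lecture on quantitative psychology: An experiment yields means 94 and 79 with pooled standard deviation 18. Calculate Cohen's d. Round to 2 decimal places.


Cohen's d = (M1 - M2) / S_pooled
= (94 - 79) / 18
= 15 / 18
= 0.83


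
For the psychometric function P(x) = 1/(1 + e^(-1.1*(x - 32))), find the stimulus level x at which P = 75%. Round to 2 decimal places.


At P = 0.75: 0.75 = 1/(1 + e^(-k*(x-x0)))
Solving: e^(-k*(x-x0)) = 1/3
x = x0 + ln(3)/k
ln(3) = 1.0986
x = 32 + 1.0986/1.1
= 32 + 0.9987
= 33.00


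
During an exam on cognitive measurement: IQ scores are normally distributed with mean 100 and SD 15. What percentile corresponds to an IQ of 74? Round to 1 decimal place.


z = (IQ - mean) / SD
z = (74 - 100) / 15 = -1.7333
Percentile = Phi(-1.7333) * 100
Phi(-1.7333) = 0.041521
= 4.2


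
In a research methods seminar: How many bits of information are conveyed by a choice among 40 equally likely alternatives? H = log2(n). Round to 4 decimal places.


H = log2(n)
H = log2(40)
= 5.3219


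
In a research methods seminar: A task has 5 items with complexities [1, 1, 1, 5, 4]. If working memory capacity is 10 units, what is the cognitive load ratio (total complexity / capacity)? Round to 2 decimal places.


Total complexity = 1 + 1 + 1 + 5 + 4 = 12
Load = total / capacity = 12 / 10
= 1.20


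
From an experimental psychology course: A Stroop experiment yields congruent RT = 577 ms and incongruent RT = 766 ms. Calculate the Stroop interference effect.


Stroop effect = RT(incongruent) - RT(congruent)
= 766 - 577
= 189 ms


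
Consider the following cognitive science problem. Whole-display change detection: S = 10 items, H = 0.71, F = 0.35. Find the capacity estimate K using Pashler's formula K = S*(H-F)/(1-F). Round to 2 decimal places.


K = S * (H - F) / (1 - F)
H - F = 0.36
1 - F = 0.65
K = 10 * 0.36 / 0.65
= 5.54


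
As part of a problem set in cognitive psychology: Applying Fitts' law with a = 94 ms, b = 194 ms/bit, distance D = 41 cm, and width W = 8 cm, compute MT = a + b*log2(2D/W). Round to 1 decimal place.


MT = 94 + 194 * log2(2*41/8)
2D/W = 10.25
log2(10.25) = 3.3576
MT = 94 + 194 * 3.3576
= 745.4 ms


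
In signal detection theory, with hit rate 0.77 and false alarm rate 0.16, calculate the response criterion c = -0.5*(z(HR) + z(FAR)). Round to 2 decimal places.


c = -0.5 * (z(HR) + z(FAR))
z(0.77) = 0.7388
z(0.16) = -0.9945
c = -0.5 * (0.7388 + -0.9945)
= -0.5 * -0.2557
= 0.13


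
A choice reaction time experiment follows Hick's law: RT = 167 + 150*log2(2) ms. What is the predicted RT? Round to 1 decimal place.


RT = 167 + 150 * log2(2)
log2(2) = 1.0
RT = 167 + 150 * 1.0
= 167 + 150.0
= 317.0 ms


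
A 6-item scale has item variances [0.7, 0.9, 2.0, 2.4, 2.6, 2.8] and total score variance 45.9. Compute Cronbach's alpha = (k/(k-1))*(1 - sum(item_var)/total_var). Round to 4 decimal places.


alpha = (k/(k-1)) * (1 - sum(s_i^2)/s_total^2)
sum(item variances) = 11.4
k/(k-1) = 6/5 = 1.2
1 - 11.4/45.9 = 1 - 0.248366 = 0.751634
alpha = 1.2 * 0.751634
= 0.9020


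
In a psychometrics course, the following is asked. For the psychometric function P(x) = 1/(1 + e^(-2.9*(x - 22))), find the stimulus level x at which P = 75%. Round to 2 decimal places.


At P = 0.75: 0.75 = 1/(1 + e^(-k*(x-x0)))
Solving: e^(-k*(x-x0)) = 1/3
x = x0 + ln(3)/k
ln(3) = 1.0986
x = 22 + 1.0986/2.9
= 22 + 0.3788
= 22.38


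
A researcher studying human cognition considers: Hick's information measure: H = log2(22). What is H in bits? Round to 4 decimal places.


H = log2(n)
H = log2(22)
= 4.4594


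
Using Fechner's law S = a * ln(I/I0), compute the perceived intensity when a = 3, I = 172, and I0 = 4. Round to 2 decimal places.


S = 3 * ln(172/4)
I/I0 = 43.0
ln(43.0) = 3.7612
S = 3 * 3.7612
= 11.28


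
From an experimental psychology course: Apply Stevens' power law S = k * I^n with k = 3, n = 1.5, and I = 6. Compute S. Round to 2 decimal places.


S = 3 * 6^1.5
6^1.5 = 14.6969
S = 3 * 14.6969
= 44.09


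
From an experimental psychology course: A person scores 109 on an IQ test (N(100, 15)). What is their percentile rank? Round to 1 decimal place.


z = (IQ - mean) / SD
z = (109 - 100) / 15 = 0.6
Percentile = Phi(0.6) * 100
Phi(0.6) = 0.725747
= 72.6


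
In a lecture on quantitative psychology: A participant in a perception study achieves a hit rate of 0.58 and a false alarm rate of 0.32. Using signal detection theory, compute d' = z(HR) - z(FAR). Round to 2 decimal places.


d' = z(HR) - z(FAR)
z(0.58) = 0.2019
z(0.32) = -0.4677
d' = 0.2019 - -0.4677
= 0.67


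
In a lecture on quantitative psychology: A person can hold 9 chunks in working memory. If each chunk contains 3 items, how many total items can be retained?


Total items = chunks * items_per_chunk
= 9 * 3
= 27


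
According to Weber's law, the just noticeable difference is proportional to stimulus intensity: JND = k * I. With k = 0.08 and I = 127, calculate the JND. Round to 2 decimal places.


JND = k * I
JND = 0.08 * 127
= 10.16


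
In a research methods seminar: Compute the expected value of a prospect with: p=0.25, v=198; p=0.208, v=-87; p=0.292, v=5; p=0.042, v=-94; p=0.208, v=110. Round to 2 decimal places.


EU = sum(p_i * v_i)
0.25 * 198 = 49.5
0.208 * -87 = -18.096
0.292 * 5 = 1.46
0.042 * -94 = -3.948
0.208 * 110 = 22.88
EU = 49.5 + -18.096 + 1.46 + -3.948 + 22.88
= 51.80


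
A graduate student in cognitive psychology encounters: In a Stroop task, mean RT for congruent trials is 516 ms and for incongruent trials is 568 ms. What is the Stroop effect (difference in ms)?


Stroop effect = RT(incongruent) - RT(congruent)
= 568 - 516
= 52 ms


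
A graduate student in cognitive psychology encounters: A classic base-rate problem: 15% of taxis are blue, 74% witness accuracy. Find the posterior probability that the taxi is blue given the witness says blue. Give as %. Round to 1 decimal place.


P(blue | says blue) = P(says blue | blue)*P(blue) / [P(says blue | blue)*P(blue) + P(says blue | not blue)*P(not blue)]
Numerator = 0.74 * 0.15 = 0.111
False identification = 0.26 * 0.85 = 0.221
P = 0.111 / (0.111 + 0.221)
= 0.111 / 0.332
As percentage = 33.4


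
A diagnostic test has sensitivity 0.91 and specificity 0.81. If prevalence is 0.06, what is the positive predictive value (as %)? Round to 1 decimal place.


PPV = (sens * prev) / (sens * prev + (1-spec) * (1-prev))
Numerator = 0.91 * 0.06 = 0.0546
P(positive and no disease) = (1 - spec) * (1 - prev) = (1 - 0.81) * (1 - 0.06) = 0.1786
Denominator = 0.0546 + 0.1786 = 0.2332
PPV = 0.0546 / 0.2332 = 0.234134
As percentage = 23.4


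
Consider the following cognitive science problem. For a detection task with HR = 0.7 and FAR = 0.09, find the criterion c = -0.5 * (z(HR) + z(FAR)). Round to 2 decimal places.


c = -0.5 * (z(HR) + z(FAR))
z(0.7) = 0.5244
z(0.09) = -1.3408
c = -0.5 * (0.5244 + -1.3408)
= -0.5 * -0.8164
= 0.41


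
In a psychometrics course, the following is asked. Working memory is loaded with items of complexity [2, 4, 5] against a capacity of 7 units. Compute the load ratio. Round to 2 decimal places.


Total complexity = 2 + 4 + 5 = 11
Load = total / capacity = 11 / 7
= 1.57


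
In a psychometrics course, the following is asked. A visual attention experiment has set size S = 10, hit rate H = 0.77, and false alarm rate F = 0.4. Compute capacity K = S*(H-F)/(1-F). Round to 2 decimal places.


K = S * (H - F) / (1 - F)
H - F = 0.37
1 - F = 0.6
K = 10 * 0.37 / 0.6
= 6.17


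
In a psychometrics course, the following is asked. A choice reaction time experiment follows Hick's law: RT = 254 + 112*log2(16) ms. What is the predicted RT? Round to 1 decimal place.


RT = 254 + 112 * log2(16)
log2(16) = 4.0
RT = 254 + 112 * 4.0
= 254 + 448.0
= 702.0 ms


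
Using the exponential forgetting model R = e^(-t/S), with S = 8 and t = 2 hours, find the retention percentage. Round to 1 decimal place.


R = e^(-t/S)
-t/S = -2/8 = -0.25
R = e^(-0.25) = 0.778801
Percentage = 0.778801 * 100
= 77.9


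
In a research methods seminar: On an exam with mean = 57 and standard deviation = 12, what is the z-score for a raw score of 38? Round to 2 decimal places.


z = (X - mu) / sigma
= (38 - 57) / 12
= -19 / 12
= -1.58


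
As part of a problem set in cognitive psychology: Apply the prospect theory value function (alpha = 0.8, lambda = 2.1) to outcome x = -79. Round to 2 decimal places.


Since x = -79 < 0, use v(x) = -lambda*(-x)^alpha
(-x) = 79
79^0.8 = 32.9687
v(-79) = -2.1 * 32.9687
= -69.23


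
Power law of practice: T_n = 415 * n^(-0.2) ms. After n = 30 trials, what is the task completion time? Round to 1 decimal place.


T_n = 415 * 30^(-0.2)
30^(-0.2) = 0.506496
T_n = 415 * 0.506496
= 210.2 ms


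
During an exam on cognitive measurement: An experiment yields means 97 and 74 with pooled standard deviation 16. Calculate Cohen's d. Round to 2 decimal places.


Cohen's d = (M1 - M2) / S_pooled
= (97 - 74) / 16
= 23 / 16
= 1.44


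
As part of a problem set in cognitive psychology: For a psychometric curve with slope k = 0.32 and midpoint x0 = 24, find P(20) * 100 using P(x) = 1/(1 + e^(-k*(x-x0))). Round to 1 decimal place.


P(x) = 1/(1 + e^(-0.32*(20 - 24)))
Exponent = -0.32 * -4 = 1.28
e^(1.28) = 3.59664
P = 1/(1 + 3.59664) = 0.21755
Percentage = 21.8


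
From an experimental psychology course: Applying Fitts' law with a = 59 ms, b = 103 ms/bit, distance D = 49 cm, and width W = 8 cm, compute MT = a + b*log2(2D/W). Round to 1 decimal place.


MT = 59 + 103 * log2(2*49/8)
2D/W = 12.25
log2(12.25) = 3.6147
MT = 59 + 103 * 3.6147
= 431.3 ms


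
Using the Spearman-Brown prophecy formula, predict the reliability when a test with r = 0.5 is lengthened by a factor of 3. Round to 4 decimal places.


r_new = n*r / (1 + (n-1)*r)
Numerator = 3 * 0.5 = 1.5
Denominator = 1 + 2 * 0.5 = 2.0
r_new = 1.5 / 2.0
= 0.7500


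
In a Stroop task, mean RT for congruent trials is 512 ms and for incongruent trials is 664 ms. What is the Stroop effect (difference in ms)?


Stroop effect = RT(incongruent) - RT(congruent)
= 664 - 512
= 152 ms


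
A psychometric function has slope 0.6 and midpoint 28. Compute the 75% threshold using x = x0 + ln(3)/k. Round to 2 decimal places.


At P = 0.75: 0.75 = 1/(1 + e^(-k*(x-x0)))
Solving: e^(-k*(x-x0)) = 1/3
x = x0 + ln(3)/k
ln(3) = 1.0986
x = 28 + 1.0986/0.6
= 28 + 1.831
= 29.83


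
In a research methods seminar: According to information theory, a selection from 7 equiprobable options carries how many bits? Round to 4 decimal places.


H = log2(n)
H = log2(7)
= 2.8074


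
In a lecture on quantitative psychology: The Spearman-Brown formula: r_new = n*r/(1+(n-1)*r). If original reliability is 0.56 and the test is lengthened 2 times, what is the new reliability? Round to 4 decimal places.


r_new = n*r / (1 + (n-1)*r)
Numerator = 2 * 0.56 = 1.12
Denominator = 1 + 1 * 0.56 = 1.56
r_new = 1.12 / 1.56
= 0.7179


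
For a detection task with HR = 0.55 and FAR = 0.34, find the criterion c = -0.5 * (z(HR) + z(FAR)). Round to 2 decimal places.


c = -0.5 * (z(HR) + z(FAR))
z(0.55) = 0.1257
z(0.34) = -0.4125
c = -0.5 * (0.1257 + -0.4125)
= -0.5 * -0.2868
= 0.14


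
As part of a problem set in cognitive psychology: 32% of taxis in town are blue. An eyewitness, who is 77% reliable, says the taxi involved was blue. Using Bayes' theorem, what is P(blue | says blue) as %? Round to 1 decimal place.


P(blue | says blue) = P(says blue | blue)*P(blue) / [P(says blue | blue)*P(blue) + P(says blue | not blue)*P(not blue)]
Numerator = 0.77 * 0.32 = 0.2464
False identification = 0.23 * 0.68 = 0.1564
P = 0.2464 / (0.2464 + 0.1564)
= 0.2464 / 0.4028
As percentage = 61.2


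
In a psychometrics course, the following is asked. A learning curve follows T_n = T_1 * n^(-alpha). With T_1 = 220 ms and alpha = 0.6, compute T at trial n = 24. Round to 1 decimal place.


T_n = 220 * 24^(-0.6)
24^(-0.6) = 0.14855
T_n = 220 * 0.14855
= 32.7 ms


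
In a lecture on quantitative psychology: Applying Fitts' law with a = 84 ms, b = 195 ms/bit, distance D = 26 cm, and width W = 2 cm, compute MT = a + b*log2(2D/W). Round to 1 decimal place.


MT = 84 + 195 * log2(2*26/2)
2D/W = 26.0
log2(26.0) = 4.7004
MT = 84 + 195 * 4.7004
= 1000.6 ms


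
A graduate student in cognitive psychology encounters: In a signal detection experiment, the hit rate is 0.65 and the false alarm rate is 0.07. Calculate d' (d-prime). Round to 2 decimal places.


d' = z(HR) - z(FAR)
z(0.65) = 0.3853
z(0.07) = -1.4758
d' = 0.3853 - -1.4758
= 1.86


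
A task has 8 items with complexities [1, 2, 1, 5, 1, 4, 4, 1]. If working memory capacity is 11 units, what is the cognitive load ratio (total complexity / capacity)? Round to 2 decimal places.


Total complexity = 1 + 2 + 1 + 5 + 1 + 4 + 4 + 1 = 19
Load = total / capacity = 19 / 11
= 1.73


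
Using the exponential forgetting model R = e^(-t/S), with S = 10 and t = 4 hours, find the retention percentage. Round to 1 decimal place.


R = e^(-t/S)
-t/S = -4/10 = -0.4
R = e^(-0.4) = 0.67032
Percentage = 0.67032 * 100
= 67.0


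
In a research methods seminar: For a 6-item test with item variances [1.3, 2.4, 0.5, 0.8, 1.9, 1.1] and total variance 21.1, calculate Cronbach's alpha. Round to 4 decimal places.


alpha = (k/(k-1)) * (1 - sum(s_i^2)/s_total^2)
sum(item variances) = 8.0
k/(k-1) = 6/5 = 1.2
1 - 8.0/21.1 = 1 - 0.379147 = 0.620853
alpha = 1.2 * 0.620853
= 0.7450


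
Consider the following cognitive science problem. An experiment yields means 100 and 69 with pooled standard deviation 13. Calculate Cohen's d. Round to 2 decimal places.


Cohen's d = (M1 - M2) / S_pooled
= (100 - 69) / 13
= 31 / 13
= 2.38


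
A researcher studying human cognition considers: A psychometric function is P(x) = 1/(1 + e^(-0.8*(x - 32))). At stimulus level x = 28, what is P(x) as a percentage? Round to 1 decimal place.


P(x) = 1/(1 + e^(-0.8*(28 - 32)))
Exponent = -0.8 * -4 = 3.2
e^(3.2) = 24.53253
P = 1/(1 + 24.53253) = 0.039166
Percentage = 3.9


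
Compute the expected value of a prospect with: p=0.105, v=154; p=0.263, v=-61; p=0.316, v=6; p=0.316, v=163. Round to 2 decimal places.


EU = sum(p_i * v_i)
0.105 * 154 = 16.17
0.263 * -61 = -16.043
0.316 * 6 = 1.896
0.316 * 163 = 51.508
EU = 16.17 + -16.043 + 1.896 + 51.508
= 53.53


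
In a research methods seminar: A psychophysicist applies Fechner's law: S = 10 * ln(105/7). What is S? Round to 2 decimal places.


S = 10 * ln(105/7)
I/I0 = 15.0
ln(15.0) = 2.7081
S = 10 * 2.7081
= 27.08


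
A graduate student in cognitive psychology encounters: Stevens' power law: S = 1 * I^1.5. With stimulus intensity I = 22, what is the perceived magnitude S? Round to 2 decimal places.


S = 1 * 22^1.5
22^1.5 = 103.1891
S = 1 * 103.1891
= 103.19


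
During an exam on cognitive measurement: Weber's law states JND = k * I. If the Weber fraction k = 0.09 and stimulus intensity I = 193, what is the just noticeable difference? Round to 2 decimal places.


JND = k * I
JND = 0.09 * 193
= 17.37


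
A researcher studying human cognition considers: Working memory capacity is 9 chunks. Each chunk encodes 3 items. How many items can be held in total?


Total items = chunks * items_per_chunk
= 9 * 3
= 27


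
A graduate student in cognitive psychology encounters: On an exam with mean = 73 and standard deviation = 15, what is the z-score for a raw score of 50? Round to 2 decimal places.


z = (X - mu) / sigma
= (50 - 73) / 15
= -23 / 15
= -1.53


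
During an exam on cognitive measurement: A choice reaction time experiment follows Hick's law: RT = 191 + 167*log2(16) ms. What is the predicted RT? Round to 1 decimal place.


RT = 191 + 167 * log2(16)
log2(16) = 4.0
RT = 191 + 167 * 4.0
= 191 + 668.0
= 859.0 ms


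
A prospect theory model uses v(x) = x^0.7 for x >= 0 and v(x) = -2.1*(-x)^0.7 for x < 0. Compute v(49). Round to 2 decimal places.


Since x = 49 >= 0, use v(x) = x^0.7
49^0.7 = 15.2453
v(49) = 15.25


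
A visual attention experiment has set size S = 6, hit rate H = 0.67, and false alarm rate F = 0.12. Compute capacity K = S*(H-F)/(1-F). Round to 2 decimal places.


K = S * (H - F) / (1 - F)
H - F = 0.55
1 - F = 0.88
K = 6 * 0.55 / 0.88
= 3.75


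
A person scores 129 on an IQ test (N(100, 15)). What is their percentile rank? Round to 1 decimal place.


z = (IQ - mean) / SD
z = (129 - 100) / 15 = 1.9333
Percentile = Phi(1.9333) * 100
Phi(1.9333) = 0.9734
= 97.3


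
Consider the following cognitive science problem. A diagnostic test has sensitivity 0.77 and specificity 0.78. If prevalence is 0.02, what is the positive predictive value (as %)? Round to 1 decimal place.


PPV = (sens * prev) / (sens * prev + (1-spec) * (1-prev))
Numerator = 0.77 * 0.02 = 0.0154
P(positive and no disease) = (1 - spec) * (1 - prev) = (1 - 0.78) * (1 - 0.02) = 0.2156
Denominator = 0.0154 + 0.2156 = 0.231
PPV = 0.0154 / 0.231 = 0.066667
As percentage = 6.7


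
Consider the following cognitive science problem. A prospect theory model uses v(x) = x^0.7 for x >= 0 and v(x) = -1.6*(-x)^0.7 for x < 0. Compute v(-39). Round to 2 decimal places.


Since x = -39 < 0, use v(x) = -lambda*(-x)^alpha
(-x) = 39
39^0.7 = 12.9941
v(-39) = -1.6 * 12.9941
= -20.79


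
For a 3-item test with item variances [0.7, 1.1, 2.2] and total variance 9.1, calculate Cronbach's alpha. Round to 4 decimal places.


alpha = (k/(k-1)) * (1 - sum(s_i^2)/s_total^2)
sum(item variances) = 4.0
k/(k-1) = 3/2 = 1.5
1 - 4.0/9.1 = 1 - 0.43956 = 0.56044
alpha = 1.5 * 0.56044
= 0.8407


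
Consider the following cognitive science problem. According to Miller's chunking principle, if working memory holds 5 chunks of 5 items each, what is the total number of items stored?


Total items = chunks * items_per_chunk
= 5 * 5
= 25


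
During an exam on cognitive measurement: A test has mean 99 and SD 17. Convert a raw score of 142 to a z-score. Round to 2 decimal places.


z = (X - mu) / sigma
= (142 - 99) / 17
= 43 / 17
= 2.53


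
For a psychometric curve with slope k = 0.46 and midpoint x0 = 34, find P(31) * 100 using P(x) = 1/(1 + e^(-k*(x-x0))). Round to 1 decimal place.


P(x) = 1/(1 + e^(-0.46*(31 - 34)))
Exponent = -0.46 * -3 = 1.38
e^(1.38) = 3.974902
P = 1/(1 + 3.974902) = 0.201009
Percentage = 20.1


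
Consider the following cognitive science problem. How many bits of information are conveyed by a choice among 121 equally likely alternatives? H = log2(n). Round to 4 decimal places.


H = log2(n)
H = log2(121)
= 6.9189


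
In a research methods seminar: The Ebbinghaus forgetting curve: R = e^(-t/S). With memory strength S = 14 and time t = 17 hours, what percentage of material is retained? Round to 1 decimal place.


R = e^(-t/S)
-t/S = -17/14 = -1.214286
R = e^(-1.214286) = 0.296922
Percentage = 0.296922 * 100
= 29.7


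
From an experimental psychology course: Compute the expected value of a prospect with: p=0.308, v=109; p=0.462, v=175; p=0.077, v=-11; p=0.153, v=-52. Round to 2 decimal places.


EU = sum(p_i * v_i)
0.308 * 109 = 33.572
0.462 * 175 = 80.85
0.077 * -11 = -0.847
0.153 * -52 = -7.956
EU = 33.572 + 80.85 + -0.847 + -7.956
= 105.62


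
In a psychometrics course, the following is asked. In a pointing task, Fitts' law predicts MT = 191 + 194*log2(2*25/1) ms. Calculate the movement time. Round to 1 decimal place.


MT = 191 + 194 * log2(2*25/1)
2D/W = 50.0
log2(50.0) = 5.6439
MT = 191 + 194 * 5.6439
= 1285.9 ms


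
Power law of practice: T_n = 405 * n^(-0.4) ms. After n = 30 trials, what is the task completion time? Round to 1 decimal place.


T_n = 405 * 30^(-0.4)
30^(-0.4) = 0.256538
T_n = 405 * 0.256538
= 103.9 ms


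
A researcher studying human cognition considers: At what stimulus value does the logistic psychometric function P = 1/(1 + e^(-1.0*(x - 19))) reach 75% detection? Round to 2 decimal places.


At P = 0.75: 0.75 = 1/(1 + e^(-k*(x-x0)))
Solving: e^(-k*(x-x0)) = 1/3
x = x0 + ln(3)/k
ln(3) = 1.0986
x = 19 + 1.0986/1.0
= 19 + 1.0986
= 20.10


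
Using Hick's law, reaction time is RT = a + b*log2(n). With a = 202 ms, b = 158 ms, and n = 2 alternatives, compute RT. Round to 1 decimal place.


RT = 202 + 158 * log2(2)
log2(2) = 1.0
RT = 202 + 158 * 1.0
= 202 + 158.0
= 360.0 ms


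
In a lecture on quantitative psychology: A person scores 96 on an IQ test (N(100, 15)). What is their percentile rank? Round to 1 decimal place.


z = (IQ - mean) / SD
z = (96 - 100) / 15 = -0.2667
Percentile = Phi(-0.2667) * 100
Phi(-0.2667) = 0.39485
= 39.5


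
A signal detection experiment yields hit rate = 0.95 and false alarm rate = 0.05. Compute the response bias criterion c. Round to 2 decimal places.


c = -0.5 * (z(HR) + z(FAR))
z(0.95) = 1.6449
z(0.05) = -1.6449
c = -0.5 * (1.6449 + -1.6449)
= -0.5 * 0.0
= 0.00


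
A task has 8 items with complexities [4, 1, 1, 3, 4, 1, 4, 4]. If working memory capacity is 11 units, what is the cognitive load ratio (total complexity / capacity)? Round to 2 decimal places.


Total complexity = 4 + 1 + 1 + 3 + 4 + 1 + 4 + 4 = 22
Load = total / capacity = 22 / 11
= 2.00


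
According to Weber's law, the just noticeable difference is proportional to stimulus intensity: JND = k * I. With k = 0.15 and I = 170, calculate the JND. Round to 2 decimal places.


JND = k * I
JND = 0.15 * 170
= 25.50


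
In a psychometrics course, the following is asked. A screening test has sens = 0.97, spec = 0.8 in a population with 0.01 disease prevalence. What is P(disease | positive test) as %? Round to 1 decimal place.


PPV = (sens * prev) / (sens * prev + (1-spec) * (1-prev))
Numerator = 0.97 * 0.01 = 0.0097
P(positive and no disease) = (1 - spec) * (1 - prev) = (1 - 0.8) * (1 - 0.01) = 0.198
Denominator = 0.0097 + 0.198 = 0.2077
PPV = 0.0097 / 0.2077 = 0.046702
As percentage = 4.7


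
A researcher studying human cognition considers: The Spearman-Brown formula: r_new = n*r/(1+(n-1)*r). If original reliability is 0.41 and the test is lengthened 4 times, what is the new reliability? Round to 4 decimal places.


r_new = n*r / (1 + (n-1)*r)
Numerator = 4 * 0.41 = 1.64
Denominator = 1 + 3 * 0.41 = 2.23
r_new = 1.64 / 2.23
= 0.7354
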